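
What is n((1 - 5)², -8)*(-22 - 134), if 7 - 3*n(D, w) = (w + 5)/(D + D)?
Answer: -2951/8 ≈ -368.88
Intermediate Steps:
n(D, w) = 7/3 - (5 + w)/(6*D) (n(D, w) = 7/3 - (w + 5)/(3*(D + D)) = 7/3 - (5 + w)/(3*(2*D)) = 7/3 - (5 + w)*1/(2*D)/3 = 7/3 - (5 + w)/(6*D))
n((1 - 5)², -8)*(-22 - 134) = ((-5 - 1*(-8) + 14*(1 - 5)²)/(6*((1 - 5)²)))*(-22 - 134) = ((-5 + 8 + 14*(-4)²)/(6*((-4)²)))*(-156) = ((⅙)*(-5 + 8 + 14*16)/16)*(-156) = ((⅙)*(1/16)*(-5 + 8 + 224))*(-156) = ((⅙)*(1/16)*227)*(-156) = (227/96)*(-156) = -2951/8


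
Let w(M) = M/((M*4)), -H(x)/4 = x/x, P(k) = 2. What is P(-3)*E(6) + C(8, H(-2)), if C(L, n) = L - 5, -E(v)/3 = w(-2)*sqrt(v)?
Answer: 3 - 3*sqrt(6)/2 ≈ -0.67423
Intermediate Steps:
H(x) = -4 (H(x) = -4*x/x = -4*1 = -4)
w(M) = 1/4 (w(M) = M/((4*M)) = M*(1/(4*M)) = 1/4)
E(v) = -3*sqrt(v)/4
C(L, n) = -5 + L
P(-3)*E(6) + C(8, H(-2)) = 2*(-3*sqrt(6)/4) + (-5 + 8) = -3*sqrt(6)/2 + 3 = 3 - 3*sqrt(6)/2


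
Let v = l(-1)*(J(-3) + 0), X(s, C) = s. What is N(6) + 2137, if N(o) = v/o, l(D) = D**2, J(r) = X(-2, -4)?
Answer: 6410/3 ≈ 2136.7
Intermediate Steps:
J(r) = -2
v = -2 (v = (-1)**2*(-2 + 0) = 1*(-2) = -2)
N(o) = -2/o
N(6) + 2137 = -2/6 + 2137 = -2*1/6 + 2137 = -1/3 + 2137 = 6410/3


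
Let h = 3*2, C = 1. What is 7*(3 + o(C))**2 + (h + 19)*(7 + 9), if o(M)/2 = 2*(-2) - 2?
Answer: 967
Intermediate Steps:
h = 6
o(M) = -12 (o(M) = 2*(2*(-2) - 2) = 2*(-4 - 2) = 2*(-6) = -12)
7*(3 + o(C))**2 + (h + 19)*(7 + 9) = 7*(3 - 12)**2 + (6 + 19)*(7 + 9) = 7*(-9)**2 + 25*16 = 7*81 + 400 = 567 + 400 = 967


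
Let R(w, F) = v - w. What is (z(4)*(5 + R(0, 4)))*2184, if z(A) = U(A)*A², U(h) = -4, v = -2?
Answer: -419328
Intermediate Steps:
R(w, F) = -2 - w
z(A) = -4*A²
(z(4)*(5 + R(0, 4)))*2184 = ((-4*4²)*(5 + (-2 - 1*0)))*2184 = ((-4*16)*(5 + (-2 + 0)))*2184 = -64*(5 - 2)*2184 = -64*3*2184 = -192*2184 = -419328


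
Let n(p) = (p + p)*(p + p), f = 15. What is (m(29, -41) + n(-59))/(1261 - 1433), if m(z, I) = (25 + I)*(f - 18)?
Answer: -3493/43 ≈ -81.233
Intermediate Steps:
m(z, I) = -75 - 3*I (m(z, I) = (25 + I)*(15 - 18) = (25 + I)*(-3) = -75 - 3*I)
n(p) = 4*p**2 (n(p) = (2*p)*(2*p) = 4*p**2)
(m(29, -41) + n(-59))/(1261 - 1433) = ((-75 - 3*(-41)) + 4*(-59)**2)/(1261 - 1433) = ((-75 + 123) + 4*3481)/(-172) = (48 + 13924)*(-1/172) = 13972*(-1/172) = -3493/43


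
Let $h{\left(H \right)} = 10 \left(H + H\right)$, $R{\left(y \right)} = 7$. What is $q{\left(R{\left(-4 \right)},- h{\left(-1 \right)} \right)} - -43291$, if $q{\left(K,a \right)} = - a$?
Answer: $43271$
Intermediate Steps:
$h{\left(H \right)} = 20 H$ ($h{\left(H \right)} = 10 \cdot 2 H = 20 H$)
$q{\left(R{\left(-4 \right)},- h{\left(-1 \right)} \right)} - -43291 = - \left(-1\right) 20 \left(-1\right) - -43291 = - \left(-1\right) \left(-20\right) + 43291 = \left(-1\right) 20 + 43291 = -20 + 43291 = 43271$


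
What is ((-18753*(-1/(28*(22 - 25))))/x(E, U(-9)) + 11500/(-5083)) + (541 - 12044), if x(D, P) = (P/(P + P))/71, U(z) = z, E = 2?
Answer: -19097389/442 ≈ -43207.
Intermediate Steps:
x(D, P) = 1/142 (x(D, P) = (P/((2*P)))*(1/71) = (P*(1/(2*P)))*(1/71) = (½)*(1/71) = 1/142)
((-18753*(-1/(28*(22 - 25))))/x(E, U(-9)) + 11500/(-5083)) + (541 - 12044) = ((-18753*(-1/(28*(22 - 25))))/(1/142) + 11500/(-5083)) + (541 - 12044) = (-18753/((-3*(-28)))*142 + 11500*(-1/5083)) - 11503 = (-18753/84*142 - 500/221) - 11503 = (-18753*1/84*142 - 500/221) - 11503 = (-893/4*142 - 500/221) - 11503 = (-63403/2 - 500/221) - 11503 = -14013063/442 - 11503 = -19097389/442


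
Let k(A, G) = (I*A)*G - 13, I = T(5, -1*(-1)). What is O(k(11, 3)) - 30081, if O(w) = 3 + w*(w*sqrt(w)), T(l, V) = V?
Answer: -30078 + 800*sqrt(5) ≈ -28289.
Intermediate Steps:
I = 1 (I = -1*(-1) = 1)
k(A, G) = -13 + A*G (k(A, G) = (1*A)*G - 13 = A*G - 13 = -13 + A*G)
O(w) = 3 + w**(5/2) (O(w) = 3 + w*w**(3/2) = 3 + w**(5/2))
O(k(11, 3)) - 30081 = (3 + (-13 + 11*3)**(5/2)) - 30081 = (3 + (-13 + 33)**(5/2)) - 30081 = (3 + 20**(5/2)) - 30081 = (3 + 800*sqrt(5)) - 30081 = -30078 + 800*sqrt(5)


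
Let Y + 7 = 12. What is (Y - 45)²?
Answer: 1600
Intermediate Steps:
Y = 5 (Y = -7 + 12 = 5)
(Y - 45)² = (5 - 45)² = (-40)² = 1600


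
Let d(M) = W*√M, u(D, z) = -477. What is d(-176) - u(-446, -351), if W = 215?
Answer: 477 + 860*I*√11 ≈ 477.0 + 2852.3*I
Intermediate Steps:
d(M) = 215*√M
d(-176) - u(-446, -351) = 215*√(-176) - 1*(-477) = 215*(4*I*√11) + 477 = 860*I*√11 + 477 = 477 + 860*I*√11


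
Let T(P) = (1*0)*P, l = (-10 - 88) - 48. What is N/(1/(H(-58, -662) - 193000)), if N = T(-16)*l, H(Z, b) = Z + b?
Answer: 0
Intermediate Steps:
l = -146 (l = -98 - 48 = -146)
T(P) = 0 (T(P) = 0*P = 0)
N = 0 (N = 0*(-146) = 0)
N/(1/(H(-58, -662) - 193000)) = 0/(1/((-58 - 662) - 193000)) = 0/(1/(-720 - 193000)) = 0/(1/(-193720)) = 0/(-1/193720) = 0*(-193720) = 0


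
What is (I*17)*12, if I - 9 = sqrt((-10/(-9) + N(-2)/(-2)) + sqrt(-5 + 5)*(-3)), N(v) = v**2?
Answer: 1836 + 136*I*sqrt(2) ≈ 1836.0 + 192.33*I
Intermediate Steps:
I = 9 + 2*I*sqrt(2)/3 (I = 9 + sqrt((-10/(-9) + (-2)**2/(-2)) + sqrt(-5 + 5)*(-3)) = 9 + sqrt((-10*(-1/9) + 4*(-1/2)) + sqrt(0)*(-3)) = 9 + sqrt((10/9 - 2) + 0*(-3)) = 9 + sqrt(-8/9 + 0) = 9 + sqrt(-8/9) = 9 + 2*I*sqrt(2)/3 ≈ 9.0 + 0.94281*I)
(I*17)*12 = ((9 + 2*I*sqrt(2)/3)*17)*12 = (153 + 34*I*sqrt(2)/3)*12 = 1836 + 136*I*sqrt(2)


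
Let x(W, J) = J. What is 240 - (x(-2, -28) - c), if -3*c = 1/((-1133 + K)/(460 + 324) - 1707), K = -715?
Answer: 19240538/71793 ≈ 268.00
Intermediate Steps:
c = 14/71793 (c = -1/(3*((-1133 - 715)/(460 + 324) - 1707)) = -1/(3*(-1848/784 - 1707)) = -1/(3*(-1848*1/784 - 1707)) = -1/(3*(-33/14 - 1707)) = -1/(3*(-23931/14)) = -⅓*(-14/23931) = 14/71793 ≈ 0.00019500)
240 - (x(-2, -28) - c) = 240 - (-28 - 1*14/71793) = 240 - (-28 - 14/71793) = 240 - 1*(-2010218/71793) = 240 + 2010218/71793 = 19240538/71793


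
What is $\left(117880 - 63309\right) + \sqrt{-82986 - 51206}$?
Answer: $54571 + 4 i \sqrt{8387} \approx 54571.0 + 366.32 i$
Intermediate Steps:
$\left(117880 - 63309\right) + \sqrt{-82986 - 51206} = 54571 + \sqrt{-134192} = 54571 + 4 i \sqrt{8387}$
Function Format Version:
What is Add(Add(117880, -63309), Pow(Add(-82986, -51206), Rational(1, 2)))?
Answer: Add(54571, Mul(4, I, Pow(8387, Rational(1, 2)))) ≈ Add(54571., Mul(366.32, I))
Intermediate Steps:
Add(Add(117880, -63309), Pow(Add(-82986, -51206), Rational(1, 2))) = Add(54571, Pow(-134192, Rational(1, 2))) = Add(54571, Mul(4, I, Pow(8387, Rational(1, 2))))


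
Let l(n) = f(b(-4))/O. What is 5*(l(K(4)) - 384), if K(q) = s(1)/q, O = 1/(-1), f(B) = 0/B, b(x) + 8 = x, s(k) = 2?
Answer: -1920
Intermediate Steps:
b(x) = -8 + x
f(B) = 0
O = -1
K(q) = 2/q
l(n) = 0 (l(n) = 0/(-1) = 0*(-1) = 0)
5*(l(K(4)) - 384) = 5*(0 - 384) = 5*(-384) = -1920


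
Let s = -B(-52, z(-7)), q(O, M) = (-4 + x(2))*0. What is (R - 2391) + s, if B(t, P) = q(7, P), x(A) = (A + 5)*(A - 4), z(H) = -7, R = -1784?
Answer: -4175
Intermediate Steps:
x(A) = (-4 + A)*(5 + A) (x(A) = (5 + A)*(-4 + A) = (-4 + A)*(5 + A))
q(O, M) = 0 (q(O, M) = (-4 + (-20 + 2 + 2²))*0 = (-4 + (-20 + 2 + 4))*0 = (-4 - 14)*0 = -18*0 = 0)
B(t, P) = 0
s = 0 (s = -1*0 = 0)
(R - 2391) + s = (-1784 - 2391) + 0 = -4175 + 0 = -4175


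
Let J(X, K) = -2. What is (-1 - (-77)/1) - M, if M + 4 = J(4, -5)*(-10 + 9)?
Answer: 78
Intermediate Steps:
M = -2 (M = -4 - 2*(-10 + 9) = -4 - 2*(-1) = -4 + 2 = -2)
(-1 - (-77)/1) - M = (-1 - (-77)/1) - 1*(-2) = (-1 - (-77)) + 2 = (-1 - 7*(-11)) + 2 = (-1 + 77) + 2 = 76 + 2 = 78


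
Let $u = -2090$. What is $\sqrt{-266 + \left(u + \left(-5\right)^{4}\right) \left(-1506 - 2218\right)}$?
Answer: $\sqrt{5455394} \approx 2335.7$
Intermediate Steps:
$\sqrt{-266 + \left(u + \left(-5\right)^{4}\right) \left(-1506 - 2218\right)} = \sqrt{-266 + \left(-2090 + \left(-5\right)^{4}\right) \left(-1506 - 2218\right)} = \sqrt{-266 + \left(-2090 + 625\right) \left(-3724\right)} = \sqrt{-266 - -5455660} = \sqrt{-266 + 5455660} = \sqrt{5455394}$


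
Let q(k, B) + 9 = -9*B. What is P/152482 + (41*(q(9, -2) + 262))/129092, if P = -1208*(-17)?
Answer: 2172630407/9842103172 ≈ 0.22075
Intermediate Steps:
q(k, B) = -9 - 9*B
P = 20536
P/152482 + (41*(q(9, -2) + 262))/129092 = 20536/152482 + (41*((-9 - 9*(-2)) + 262))/129092 = 20536*(1/152482) + (41*((-9 + 18) + 262))*(1/129092) = 10268/76241 + (41*(9 + 262))*(1/129092) = 10268/76241 + (41*271)*(1/129092) = 10268/76241 + 11111*(1/129092) = 10268/76241 + 11111/129092 = 2172630407/9842103172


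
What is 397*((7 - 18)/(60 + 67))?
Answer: -4367/127 ≈ -34.386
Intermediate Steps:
397*((7 - 18)/(60 + 67)) = 397*(-11/127) = -4367/127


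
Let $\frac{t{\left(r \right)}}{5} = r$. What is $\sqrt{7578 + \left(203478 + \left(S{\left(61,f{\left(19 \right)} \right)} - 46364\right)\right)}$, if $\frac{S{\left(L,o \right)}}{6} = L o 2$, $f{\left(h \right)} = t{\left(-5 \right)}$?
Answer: $2 \sqrt{36598} \approx 382.61$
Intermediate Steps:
$t{\left(r \right)} = 5 r$
$f{\left(h \right)} = -25$ ($f{\left(h \right)} = 5 \left(-5\right) = -25$)
$S{\left(L,o \right)} = 12 L o$ ($S{\left(L,o \right)} = 6 L o 2 = 6 \cdot 2 L o = 12 L o$)
$\sqrt{7578 + \left(203478 + \left(S{\left(61,f{\left(19 \right)} \right)} - 46364\right)\right)} = \sqrt{7578 + \left(203478 - \left(46364 - -18300\right)\right)} = \sqrt{7578 + \left(203478 - 64664\right)} = \sqrt{7578 + 138814} = \sqrt{146392} = 2 \sqrt{36598}$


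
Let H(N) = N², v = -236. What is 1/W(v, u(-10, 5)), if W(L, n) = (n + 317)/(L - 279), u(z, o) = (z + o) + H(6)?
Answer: -515/348 ≈ -1.4799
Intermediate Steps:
u(z, o) = 36 + o + z (u(z, o) = (z + o) + 6² = (o + z) + 36 = 36 + o + z)
W(L, n) = (317 + n)/(-279 + L)
1/W(v, u(-10, 5)) = 1/((317 + (36 + 5 - 10))/(-279 - 236)) = 1/((317 + 31)/(-515)) = 1/(-1/515*348) = 1/(-348/515) = -515/348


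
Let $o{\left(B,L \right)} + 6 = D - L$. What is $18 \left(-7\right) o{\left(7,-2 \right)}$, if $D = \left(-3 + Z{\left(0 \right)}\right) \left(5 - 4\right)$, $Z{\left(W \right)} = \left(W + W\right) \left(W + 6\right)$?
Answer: $882$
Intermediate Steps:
$Z{\left(W \right)} = 2 W \left(6 + W\right)$
$D = -3$ ($D = \left(-3 + 2 \cdot 0 \left(6 + 0\right)\right) \left(5 - 4\right) = \left(-3 + 2 \cdot 0 \cdot 6\right) 1 = \left(-3 + 0\right) 1 = \left(-3\right) 1 = -3$)
$o{\left(B,L \right)} = -9 - L$ ($o{\left(B,L \right)} = -6 - \left(3 + L\right) = -9 - L$)
$18 \left(-7\right) o{\left(7,-2 \right)} = 18 \left(-7\right) \left(-9 - -2\right) = - 126 \left(-9 + 2\right) = \left(-126\right) \left(-7\right) = 882$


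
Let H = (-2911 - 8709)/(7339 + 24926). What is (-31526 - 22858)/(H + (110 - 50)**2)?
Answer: -87734988/5807119 ≈ -15.108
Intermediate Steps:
H = -2324/6453 (H = -11620/32265 = -11620*1/32265 = -2324/6453 ≈ -0.36014)
(-31526 - 22858)/(H + (110 - 50)**2) = (-31526 - 22858)/(-2324/6453 + (110 - 50)**2) = -54384/(-2324/6453 + 60**2) = -54384/(-2324/6453 + 3600) = -54384/23228476/6453 = -54384*6453/23228476 = -87734988/5807119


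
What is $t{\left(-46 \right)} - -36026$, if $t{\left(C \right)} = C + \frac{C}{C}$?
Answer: $35981$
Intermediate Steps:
$t{\left(C \right)} = 1 + C$ ($t{\left(C \right)} = C + 1 = 1 + C$)
$t{\left(-46 \right)} - -36026 = \left(1 - 46\right) - -36026 = -45 + 36026 = 35981$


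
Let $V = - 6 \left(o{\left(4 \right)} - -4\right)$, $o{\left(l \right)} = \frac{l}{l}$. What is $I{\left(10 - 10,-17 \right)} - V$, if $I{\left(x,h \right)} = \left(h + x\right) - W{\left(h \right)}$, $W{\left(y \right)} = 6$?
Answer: $7$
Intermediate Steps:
$o{\left(l \right)} = 1$
$I{\left(x,h \right)} = -6 + h + x$ ($I{\left(x,h \right)} = \left(h + x\right) - 6 = -6 + h + x$)
$V = -30$ ($V = - 6 \left(1 - -4\right) = - 6 \left(1 + 4\right) = \left(-6\right) 5 = -30$)
$I{\left(10 - 10,-17 \right)} - V = \left(-6 - 17 + \left(10 - 10\right)\right) - -30 = \left(-6 - 17 + 0\right) + 30 = -23 + 30 = 7$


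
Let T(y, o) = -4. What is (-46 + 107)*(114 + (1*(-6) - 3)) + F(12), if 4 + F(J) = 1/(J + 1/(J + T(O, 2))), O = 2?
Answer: 620905/97 ≈ 6401.1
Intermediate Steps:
F(J) = -4 + 1/(J + 1/(-4 + J)) (F(J) = -4 + 1/(J + 1/(J - 4)) = -4 + 1/(J + 1/(-4 + J)))
(-46 + 107)*(114 + (1*(-6) - 3)) + F(12) = (-46 + 107)*(114 + (1*(-6) - 3)) + (-8 - 4*12**2 + 17*12)/(1 + 12**2 - 4*12) = 61*(114 + (-6 - 3)) + (-8 - 4*144 + 204)/(1 + 144 - 48) = 61*(114 - 9) + (-8 - 576 + 204)/97 = 61*105 + (1/97)*(-380) = 6405 - 380/97 = 620905/97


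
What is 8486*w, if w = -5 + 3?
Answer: -16972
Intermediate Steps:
w = -2
8486*w = 8486*(-2) = -16972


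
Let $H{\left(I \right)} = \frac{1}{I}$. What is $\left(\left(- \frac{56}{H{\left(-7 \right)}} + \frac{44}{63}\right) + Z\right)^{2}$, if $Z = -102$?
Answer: $\frac{335402596}{3969} \approx 84506.0$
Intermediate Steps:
$\left(\left(- \frac{56}{H{\left(-7 \right)}} + \frac{44}{63}\right) + Z\right)^{2} = \left(\left(- \frac{56}{\frac{1}{-7}} + \frac{44}{63}\right) - 102\right)^{2} = \left(\left(- \frac{56}{- \frac{1}{7}} + 44 \cdot \frac{1}{63}\right) - 102\right)^{2} = \left(\left(\left(-56\right) \left(-7\right) + \frac{44}{63}\right) - 102\right)^{2} = \left(\left(392 + \frac{44}{63}\right) - 102\right)^{2} = \left(\frac{24740}{63} - 102\right)^{2} = \left(\frac{18314}{63}\right)^{2} = \frac{335402596}{3969}$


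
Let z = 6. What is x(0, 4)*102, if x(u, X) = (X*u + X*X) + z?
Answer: 2244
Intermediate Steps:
x(u, X) = 6 + X**2 + X*u (x(u, X) = (X*u + X*X) + 6 = (X*u + X**2) + 6 = (X**2 + X*u) + 6 = 6 + X**2 + X*u)
x(0, 4)*102 = (6 + 4**2 + 4*0)*102 = (6 + 16 + 0)*102 = 22*102 = 2244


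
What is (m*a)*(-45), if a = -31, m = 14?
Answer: 19530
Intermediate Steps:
(m*a)*(-45) = (14*(-31))*(-45) = -434*(-45) = 19530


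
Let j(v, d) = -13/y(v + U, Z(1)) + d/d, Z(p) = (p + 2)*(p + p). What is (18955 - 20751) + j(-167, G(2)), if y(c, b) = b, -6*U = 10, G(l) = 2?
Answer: -10783/6 ≈ -1797.2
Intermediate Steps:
U = -5/3 (U = -1/6*10 = -5/3 ≈ -1.6667)
Z(p) = 2*p*(2 + p) (Z(p) = (2 + p)*(2*p) = 2*p*(2 + p))
j(v, d) = -7/6 (j(v, d) = -13*1/(2*(2 + 1)) + d/d = -13/(2*1*3) + 1 = -13/6 + 1 = -7/6)
(18955 - 20751) + j(-167, G(2)) = (18955 - 20751) - 7/6 = -1796 - 7/6 = -10783/6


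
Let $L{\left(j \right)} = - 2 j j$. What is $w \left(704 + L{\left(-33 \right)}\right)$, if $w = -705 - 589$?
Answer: $1907356$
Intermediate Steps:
$L{\left(j \right)} = - 2 j^{2}$
$w = -1294$
$w \left(704 + L{\left(-33 \right)}\right) = - 1294 \left(704 - 2 \left(-33\right)^{2}\right) = - 1294 \left(704 - 2178\right) = \left(-1294\right) \left(-1474\right) = 1907356$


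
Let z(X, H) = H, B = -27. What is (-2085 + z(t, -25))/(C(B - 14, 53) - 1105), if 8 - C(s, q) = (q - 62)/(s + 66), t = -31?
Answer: 26375/13708 ≈ 1.9241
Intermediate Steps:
C(s, q) = 8 - (-62 + q)/(66 + s) (C(s, q) = 8 - (q - 62)/(s + 66) = 8 - (-62 + q)/(66 + s))
(-2085 + z(t, -25))/(C(B - 14, 53) - 1105) = (-2085 - 25)/((590 - 1*53 + 8*(-27 - 14))/(66 + (-27 - 14)) - 1105) = -2110/((590 - 53 + 8*(-41))/(66 - 41) - 1105) = -2110/((590 - 53 - 328)/25 - 1105) = -2110/((1/25)*209 - 1105) = -2110/(209/25 - 1105) = -2110/(-27416/25) = -2110*(-25/27416) = 26375/13708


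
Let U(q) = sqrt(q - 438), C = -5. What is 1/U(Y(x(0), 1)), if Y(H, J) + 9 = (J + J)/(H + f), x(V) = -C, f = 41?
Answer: -I*sqrt(59110)/5140 ≈ -0.047301*I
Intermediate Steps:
x(V) = 5 (x(V) = -1*(-5) = 5)
Y(H, J) = -9 + 2*J/(41 + H) (Y(H, J) = -9 + (J + J)/(H + 41) = -9 + (2*J)/(41 + H) = -9 + 2*J/(41 + H))
U(q) = sqrt(-438 + q)
1/U(Y(x(0), 1)) = 1/(sqrt(-438 + (-369 - 9*5 + 2*1)/(41 + 5))) = 1/(sqrt(-438 + (-369 - 45 + 2)/46)) = 1/(sqrt(-438 + (1/46)*(-412))) = 1/(sqrt(-438 - 206/23)) = 1/(sqrt(-10280/23)) = 1/(2*I*sqrt(59110)/23) = -I*sqrt(59110)/5140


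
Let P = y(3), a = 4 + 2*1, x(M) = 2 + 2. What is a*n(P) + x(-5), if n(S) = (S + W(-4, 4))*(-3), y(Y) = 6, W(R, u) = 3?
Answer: -158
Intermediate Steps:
x(M) = 4
a = 6 (a = 4 + 2 = 6)
P = 6
n(S) = -9 - 3*S (n(S) = (S + 3)*(-3) = (3 + S)*(-3) = -9 - 3*S)
a*n(P) + x(-5) = 6*(-9 - 3*6) + 4 = 6*(-9 - 18) + 4 = 6*(-27) + 4 = -162 + 4 = -158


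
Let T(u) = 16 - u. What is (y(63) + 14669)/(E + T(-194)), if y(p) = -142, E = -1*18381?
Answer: -14527/18171 ≈ -0.79946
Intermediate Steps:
E = -18381
(y(63) + 14669)/(E + T(-194)) = (-142 + 14669)/(-18381 + (16 - 1*(-194))) = 14527/(-18381 + (16 + 194)) = 14527/(-18381 + 210) = 14527/(-18171) = 14527*(-1/18171) = -14527/18171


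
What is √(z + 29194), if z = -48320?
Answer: I*√19126 ≈ 138.3*I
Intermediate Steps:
√(z + 29194) = √(-48320 + 29194) = √(-19126) = I*√19126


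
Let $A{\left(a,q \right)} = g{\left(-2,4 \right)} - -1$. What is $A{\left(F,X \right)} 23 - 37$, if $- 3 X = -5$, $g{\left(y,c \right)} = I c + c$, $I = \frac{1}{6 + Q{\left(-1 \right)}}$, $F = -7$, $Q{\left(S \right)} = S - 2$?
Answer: $\frac{326}{3} \approx 108.67$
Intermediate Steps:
$Q{\left(S \right)} = -2 + S$ ($Q{\left(S \right)} = S - 2 = -2 + S$)
$I = \frac{1}{3}$ ($I = \frac{1}{6 - 3} = \frac{1}{3} \approx 0.33333$)
$g{\left(y,c \right)} = \frac{4 c}{3}$ ($g{\left(y,c \right)} = \frac{c}{3} + c = \frac{4 c}{3}$)
$X = \frac{5}{3}$ ($X = \left(- \frac{1}{3}\right) \left(-5\right) = \frac{5}{3} \approx 1.6667$)
$A{\left(a,q \right)} = \frac{19}{3}$ ($A{\left(a,q \right)} = \frac{4}{3} \cdot 4 - -1 = \frac{16}{3} + 1 = \frac{19}{3}$)
$A{\left(F,X \right)} 23 - 37 = \frac{19}{3} \cdot 23 - 37 = \frac{437}{3} - 37 = \frac{326}{3}$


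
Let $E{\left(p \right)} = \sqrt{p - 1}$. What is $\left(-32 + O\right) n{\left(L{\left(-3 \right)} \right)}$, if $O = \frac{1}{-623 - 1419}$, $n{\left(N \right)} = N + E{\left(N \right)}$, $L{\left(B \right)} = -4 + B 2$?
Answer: $\frac{326725}{1021} - \frac{65345 i \sqrt{11}}{2042} \approx 320.0 - 106.13 i$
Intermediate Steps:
$L{\left(B \right)} = -4 + 2 B$
$E{\left(p \right)} = \sqrt{-1 + p}$
$n{\left(N \right)} = N + \sqrt{-1 + N}$
$O = - \frac{1}{2042}$ ($O = \frac{1}{-2042} = - \frac{1}{2042} \approx -0.00048972$)
$\left(-32 + O\right) n{\left(L{\left(-3 \right)} \right)} = \left(-32 - \frac{1}{2042}\right) \left(\left(-4 + 2 \left(-3\right)\right) + \sqrt{-1 + \left(-4 + 2 \left(-3\right)\right)}\right) = - \frac{65345 \left(\left(-4 - 6\right) + \sqrt{-1 - 10}\right)}{2042} = - \frac{65345 \left(-10 + \sqrt{-1 - 10}\right)}{2042} = - \frac{65345 \left(-10 + \sqrt{-11}\right)}{2042} = - \frac{65345 \left(-10 + i \sqrt{11}\right)}{2042} = \frac{326725}{1021} - \frac{65345 i \sqrt{11}}{2042}$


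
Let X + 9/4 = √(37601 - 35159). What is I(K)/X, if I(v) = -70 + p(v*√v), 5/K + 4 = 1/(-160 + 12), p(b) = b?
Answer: (70 + 1480*I*√109705/351649)/(9/4 - √2442) ≈ -1.4841 - 0.029555*I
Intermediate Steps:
K = -740/593 (K = 5/(-4 + 1/(-160 + 12)) = 5/(-4 + 1/(-148)) = 5/(-4 - 1/148) = 5/(-593/148) = 5*(-148/593) = -740/593 ≈ -1.2479)
X = -9/4 + √2442 (X = -9/4 + √(37601 - 35159) = -9/4 + √2442 ≈ 47.167)
I(v) = -70 + v^(3/2) (I(v) = -70 + v*√v = -70 + v^(3/2))
I(K)/X = (-70 + (-740/593)^(3/2))/(-9/4 + √2442) = (-70 - 1480*I*√109705/351649)/(-9/4 + √2442)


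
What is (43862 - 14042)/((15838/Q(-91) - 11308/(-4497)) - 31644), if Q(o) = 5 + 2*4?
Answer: -124521930/127040671 ≈ -0.98017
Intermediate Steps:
Q(o) = 13 (Q(o) = 5 + 8 = 13)
(43862 - 14042)/((15838/Q(-91) - 11308/(-4497)) - 31644) = (43862 - 14042)/((15838/13 - 11308/(-4497)) - 31644) = 29820/((15838*(1/13) - 11308*(-1/4497)) - 31644) = 29820/((15838/13 + 11308/4497) - 31644) = 29820/(71370490/58461 - 31644) = 29820/(-1778569394/58461) = 29820*(-58461/1778569394) = -124521930/127040671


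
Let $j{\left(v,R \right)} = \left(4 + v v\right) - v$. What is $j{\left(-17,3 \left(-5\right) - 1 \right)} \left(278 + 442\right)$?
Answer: $223200$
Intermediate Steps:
$j{\left(v,R \right)} = 4 + v^{2} - v$ ($j{\left(v,R \right)} = \left(4 + v^{2}\right) - v = 4 + v^{2} - v$)
$j{\left(-17,3 \left(-5\right) - 1 \right)} \left(278 + 442\right) = \left(4 + \left(-17\right)^{2} - -17\right) \left(278 + 442\right) = \left(4 + 289 + 17\right) 720 = 310 \cdot 720 = 223200$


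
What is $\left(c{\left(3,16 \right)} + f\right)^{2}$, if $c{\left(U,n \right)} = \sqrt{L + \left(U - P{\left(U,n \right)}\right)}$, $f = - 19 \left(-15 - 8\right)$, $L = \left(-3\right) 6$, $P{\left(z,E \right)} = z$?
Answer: $190951 + 2622 i \sqrt{2} \approx 1.9095 \cdot 10^{5} + 3708.1 i$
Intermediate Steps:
$L = -18$
$f = 437$ ($f = \left(-19\right) \left(-23\right) = 437$)
$c{\left(U,n \right)} = 3 i \sqrt{2}$ ($c{\left(U,n \right)} = \sqrt{-18 + \left(U - U\right)} = \sqrt{-18 + 0} = \sqrt{-18} = 3 i \sqrt{2}$)
$\left(c{\left(3,16 \right)} + f\right)^{2} = \left(3 i \sqrt{2} + 437\right)^{2} = \left(437 + 3 i \sqrt{2}\right)^{2}$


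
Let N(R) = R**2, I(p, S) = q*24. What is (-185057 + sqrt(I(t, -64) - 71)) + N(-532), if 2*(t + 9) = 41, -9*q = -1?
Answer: 97967 + I*sqrt(615)/3 ≈ 97967.0 + 8.2664*I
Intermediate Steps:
q = 1/9 (q = -1/9*(-1) = 1/9 ≈ 0.11111)
t = 23/2 (t = -9 + (1/2)*41 = -9 + 41/2 = 23/2 ≈ 11.500)
I(p, S) = 8/3 (I(p, S) = (1/9)*24 = 8/3)
(-185057 + sqrt(I(t, -64) - 71)) + N(-532) = (-185057 + sqrt(8/3 - 71)) + (-532)**2 = (-185057 + sqrt(-205/3)) + 283024 = (-185057 + I*sqrt(615)/3) + 283024 = 97967 + I*sqrt(615)/3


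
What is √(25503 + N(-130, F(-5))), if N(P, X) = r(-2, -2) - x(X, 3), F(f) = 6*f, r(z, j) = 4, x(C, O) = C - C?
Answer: √25507 ≈ 159.71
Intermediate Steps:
x(C, O) = 0
N(P, X) = 4 (N(P, X) = 4 - 1*0 = 4 + 0 = 4)
√(25503 + N(-130, F(-5))) = √(25503 + 4) = √25507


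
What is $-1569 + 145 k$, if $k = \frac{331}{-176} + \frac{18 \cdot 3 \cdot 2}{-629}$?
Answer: $- \frac{206639591}{110704} \approx -1866.6$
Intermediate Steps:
$k = - \frac{227207}{110704}$ ($k = 331 \left(- \frac{1}{176}\right) + 18 \cdot 6 \left(- \frac{1}{629}\right) = - \frac{331}{176} + 108 \left(- \frac{1}{629}\right) = - \frac{331}{176} - \frac{108}{629} = - \frac{227207}{110704} \approx -2.0524$)
$-1569 + 145 k = -1569 + 145 \left(- \frac{227207}{110704}\right) = -1569 - \frac{32945015}{110704} = - \frac{206639591}{110704}$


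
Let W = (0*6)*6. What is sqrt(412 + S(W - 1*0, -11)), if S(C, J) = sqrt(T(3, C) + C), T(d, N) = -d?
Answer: sqrt(412 + I*sqrt(3)) ≈ 20.298 + 0.04267*I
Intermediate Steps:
W = 0 (W = 0*6 = 0)
S(C, J) = sqrt(-3 + C) (S(C, J) = sqrt(-1*3 + C) = sqrt(-3 + C))
sqrt(412 + S(W - 1*0, -11)) = sqrt(412 + sqrt(-3 + (0 - 1*0))) = sqrt(412 + sqrt(-3 + (0 + 0))) = sqrt(412 + sqrt(-3 + 0)) = sqrt(412 + sqrt(-3)) = sqrt(412 + I*sqrt(3))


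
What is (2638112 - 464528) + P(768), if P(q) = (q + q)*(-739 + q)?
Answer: 2218128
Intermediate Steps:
P(q) = 2*q*(-739 + q) (P(q) = (2*q)*(-739 + q) = 2*q*(-739 + q))
(2638112 - 464528) + P(768) = (2638112 - 464528) + 2*768*(-739 + 768) = 2173584 + 2*768*29 = 2173584 + 44544 = 2218128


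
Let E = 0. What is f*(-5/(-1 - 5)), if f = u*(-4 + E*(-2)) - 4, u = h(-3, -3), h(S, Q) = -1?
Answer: 0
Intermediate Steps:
u = -1
f = 0 (f = -(-4 + 0*(-2)) - 4 = -(-4 + 0) - 4 = -1*(-4) - 4 = 4 - 4 = 0)
f*(-5/(-1 - 5)) = 0*(-5/(-1 - 5)) = 0*(-5/(-6)) = 0*(-5*(-⅙)) = 0*(⅚) = 0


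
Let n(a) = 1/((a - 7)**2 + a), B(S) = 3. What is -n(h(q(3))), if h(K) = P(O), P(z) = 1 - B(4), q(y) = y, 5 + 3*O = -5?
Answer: -1/79 ≈ -0.012658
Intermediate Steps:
O = -10/3 (O = -5/3 + (1/3)*(-5) = -5/3 - 5/3 = -10/3 ≈ -3.3333)
P(z) = -2 (P(z) = 1 - 1*3 = 1 - 3 = -2)
h(K) = -2
n(a) = 1/(a + (-7 + a)**2) (n(a) = 1/((-7 + a)**2 + a) = 1/(a + (-7 + a)**2))
-n(h(q(3))) = -1/(-2 + (-7 - 2)**2) = -1/(-2 + (-9)**2) = -1/(-2 + 81) = -1/79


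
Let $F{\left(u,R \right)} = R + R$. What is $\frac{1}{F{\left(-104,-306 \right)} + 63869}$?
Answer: $\frac{1}{63257} \approx 1.5809 \cdot 10^{-5}$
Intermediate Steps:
$F{\left(u,R \right)} = 2 R$
$\frac{1}{F{\left(-104,-306 \right)} + 63869} = \frac{1}{2 \left(-306\right) + 63869} = \frac{1}{-612 + 63869} = \frac{1}{63257}$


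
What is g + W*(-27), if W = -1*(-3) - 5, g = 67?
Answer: 121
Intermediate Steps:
W = -2 (W = 3 - 5 = -2)
g + W*(-27) = 67 - 2*(-27) = 67 + 54 = 121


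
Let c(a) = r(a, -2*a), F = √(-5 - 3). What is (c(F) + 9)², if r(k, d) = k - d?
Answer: 9 + 108*I*√2 ≈ 9.0 + 152.74*I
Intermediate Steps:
F = 2*I*√2 (F = √(-8) = 2*I*√2 ≈ 2.8284*I)
c(a) = 3*a (c(a) = a - (-2)*a = a + 2*a = 3*a)
(c(F) + 9)² = (3*(2*I*√2) + 9)² = (6*I*√2 + 9)² = (9 + 6*I*√2)²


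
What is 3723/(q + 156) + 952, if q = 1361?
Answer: 1447907/1517 ≈ 954.45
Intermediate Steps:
3723/(q + 156) + 952 = 3723/(1361 + 156) + 952 = 3723/1517 + 952 = 1447907/1517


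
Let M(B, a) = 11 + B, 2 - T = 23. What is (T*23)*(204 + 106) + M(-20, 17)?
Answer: -149739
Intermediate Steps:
T = -21 (T = 2 - 1*23 = 2 - 23 = -21)
(T*23)*(204 + 106) + M(-20, 17) = (-21*23)*(204 + 106) + (11 - 20) = -483*310 - 9 = -149730 - 9 = -149739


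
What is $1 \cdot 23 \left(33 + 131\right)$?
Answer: $3772$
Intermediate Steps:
$1 \cdot 23 \left(33 + 131\right) = 23 \cdot 164 = 3772$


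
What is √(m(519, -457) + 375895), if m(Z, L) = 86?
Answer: √375981 ≈ 613.17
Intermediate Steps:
√(m(519, -457) + 375895) = √(86 + 375895) = √375981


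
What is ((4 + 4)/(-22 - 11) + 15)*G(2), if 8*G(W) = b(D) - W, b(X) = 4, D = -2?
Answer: 487/132 ≈ 3.6894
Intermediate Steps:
G(W) = ½ - W/8 (G(W) = (4 - W)/8 = ½ - W/8)
((4 + 4)/(-22 - 11) + 15)*G(2) = ((4 + 4)/(-22 - 11) + 15)*(½ - ⅛*2) = (8/(-33) + 15)*(½ - ¼) = (8*(-1/33) + 15)*(¼) = (-8/33 + 15)*(¼) = (487/33)*(¼) = 487/132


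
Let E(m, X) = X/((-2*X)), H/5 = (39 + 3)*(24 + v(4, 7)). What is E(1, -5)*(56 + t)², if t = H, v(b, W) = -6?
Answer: -7357448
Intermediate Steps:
H = 3780 (H = 5*((39 + 3)*(24 - 6)) = 5*(42*18) = 5*756 = 3780)
t = 3780
E(m, X) = -½ (E(m, X) = X*(-1/(2*X)) = -½)
E(1, -5)*(56 + t)² = -(56 + 3780)²/2 = -½*3836² = -½*14714896 = -7357448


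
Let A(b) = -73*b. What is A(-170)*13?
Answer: 161330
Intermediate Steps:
A(-170)*13 = -73*(-170)*13 = 12410*13 = 161330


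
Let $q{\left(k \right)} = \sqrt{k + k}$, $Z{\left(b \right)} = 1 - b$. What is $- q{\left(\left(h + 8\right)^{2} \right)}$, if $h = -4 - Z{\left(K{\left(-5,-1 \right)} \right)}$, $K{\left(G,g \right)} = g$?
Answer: $- 2 \sqrt{2} \approx -2.8284$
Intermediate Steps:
$h = -6$ ($h = -4 - \left(1 - -1\right) = -4 - \left(1 + 1\right) = -4 - 2 = -6$)
$q{\left(k \right)} = \sqrt{2} \sqrt{k}$ ($q{\left(k \right)} = \sqrt{2 k} = \sqrt{2} \sqrt{k}$)
$- q{\left(\left(h + 8\right)^{2} \right)} = - \sqrt{2} \sqrt{\left(-6 + 8\right)^{2}} = - \sqrt{2} \sqrt{2^{2}} = - \sqrt{2} \sqrt{4} = - \sqrt{2} \cdot 2 = - 2 \sqrt{2}$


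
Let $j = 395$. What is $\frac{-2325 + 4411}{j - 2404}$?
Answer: $- \frac{298}{287} \approx -1.0383$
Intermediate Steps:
$\frac{-2325 + 4411}{j - 2404} = \frac{-2325 + 4411}{395 - 2404} = \frac{2086}{-2009} = 2086 \left(- \frac{1}{2009}\right) = - \frac{298}{287}$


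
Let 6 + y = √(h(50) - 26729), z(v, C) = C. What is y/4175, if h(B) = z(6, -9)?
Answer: -6/4175 + I*√26738/4175 ≈ -0.0014371 + 0.039166*I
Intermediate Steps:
h(B) = -9
y = -6 + I*√26738 (y = -6 + √(-9 - 26729) = -6 + √(-26738) = -6 + I*√26738 ≈ -6.0 + 163.52*I)
y/4175 = (-6 + I*√26738)/4175 = (-6 + I*√26738)*(1/4175) = -6/4175 + I*√26738/4175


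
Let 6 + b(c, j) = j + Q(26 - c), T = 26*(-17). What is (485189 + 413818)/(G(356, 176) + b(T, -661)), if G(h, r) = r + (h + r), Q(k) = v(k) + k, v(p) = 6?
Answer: 899007/515 ≈ 1745.6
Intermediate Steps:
T = -442
Q(k) = 6 + k
G(h, r) = h + 2*r
b(c, j) = 26 + j - c (b(c, j) = -6 + (j + (6 + (26 - c))) = -6 + (j + (32 - c)) = -6 + (32 + j - c) = 26 + j - c)
(485189 + 413818)/(G(356, 176) + b(T, -661)) = (485189 + 413818)/((356 + 2*176) + (26 - 661 - 1*(-442))) = 899007/((356 + 352) + (26 - 661 + 442)) = 899007/(708 - 193) = 899007/515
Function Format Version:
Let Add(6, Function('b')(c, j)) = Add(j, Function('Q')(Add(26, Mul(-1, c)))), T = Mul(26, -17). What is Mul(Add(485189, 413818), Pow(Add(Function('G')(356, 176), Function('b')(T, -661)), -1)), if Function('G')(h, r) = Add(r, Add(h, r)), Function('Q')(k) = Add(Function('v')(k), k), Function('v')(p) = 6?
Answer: Rational(899007, 515) ≈ 1745.6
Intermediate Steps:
T = -442
Function('Q')(k) = Add(6, k)
Function('G')(h, r) = Add(h, Mul(2, r))
Function('b')(c, j) = Add(26, j, Mul(-1, c)) (Function('b')(c, j) = Add(-6, Add(j, Add(6, Add(26, Mul(-1, c))))) = Add(-6, Add(j, Add(32, Mul(-1, c)))) = Add(-6, Add(32, j, Mul(-1, c))) = Add(26, j, Mul(-1, c)))
Mul(Add(485189, 413818), Pow(Add(Function('G')(356, 176), Function('b')(T, -661)), -1)) = Mul(Add(485189, 413818), Pow(Add(Add(356, Mul(2, 176)), Add(26, -661, Mul(-1, -442))), -1)) = Mul(899007, Pow(Add(Add(356, 352), Add(26, -661, 442)), -1)) = Mul(899007, Pow(Add(708, -193), -1)) = Mul(899007, Pow(515, -1)) = Mul(899007, Rational(1, 515)) = Rational(899007, 515)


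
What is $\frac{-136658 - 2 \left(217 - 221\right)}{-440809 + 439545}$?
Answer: $\frac{68325}{632} \approx 108.11$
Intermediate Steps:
$\frac{-136658 - 2 \left(217 - 221\right)}{-440809 + 439545} = \frac{-136658 - -8}{-1264} = \left(-136658 + 8\right) \left(- \frac{1}{1264}\right) = \left(-136650\right) \left(- \frac{1}{1264}\right) = \frac{68325}{632}$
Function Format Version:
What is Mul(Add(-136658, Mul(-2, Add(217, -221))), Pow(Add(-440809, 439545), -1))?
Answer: Rational(68325, 632) ≈ 108.11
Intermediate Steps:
Mul(Add(-136658, Mul(-2, Add(217, -221))), Pow(Add(-440809, 439545), -1)) = Mul(Add(-136658, Mul(-2, -4)), Pow(-1264, -1)) = Mul(Add(-136658, 8), Rational(-1, 1264)) = Mul(-136650, Rational(-1, 1264)) = Rational(68325, 632)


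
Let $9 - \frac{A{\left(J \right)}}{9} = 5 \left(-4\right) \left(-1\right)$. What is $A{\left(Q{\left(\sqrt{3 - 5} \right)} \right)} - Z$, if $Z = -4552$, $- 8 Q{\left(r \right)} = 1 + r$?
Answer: $4453$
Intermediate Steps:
$Q{\left(r \right)} = - \frac{1}{8} - \frac{r}{8}$ ($Q{\left(r \right)} = - \frac{1 + r}{8} = - \frac{1}{8} - \frac{r}{8}$)
$A{\left(J \right)} = -99$ ($A{\left(J \right)} = 81 - 9 \cdot 5 \left(-4\right) \left(-1\right) = 81 - 9 \left(\left(-20\right) \left(-1\right)\right) = 81 - 180 = -99$)
$A{\left(Q{\left(\sqrt{3 - 5} \right)} \right)} - Z = -99 - -4552 = -99 + 4552 = 4453$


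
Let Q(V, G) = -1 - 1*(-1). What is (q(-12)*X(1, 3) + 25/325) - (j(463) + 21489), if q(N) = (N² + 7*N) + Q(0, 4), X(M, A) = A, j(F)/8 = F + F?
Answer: -373320/13 ≈ -28717.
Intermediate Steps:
j(F) = 16*F (j(F) = 8*(F + F) = 8*(2*F) = 16*F)
Q(V, G) = 0 (Q(V, G) = -1 + 1 = 0)
q(N) = N² + 7*N (q(N) = (N² + 7*N) + 0 = N² + 7*N)
(q(-12)*X(1, 3) + 25/325) - (j(463) + 21489) = (-12*(7 - 12)*3 + 25/325) - (16*463 + 21489) = (-12*(-5)*3 + 25*(1/325)) - (7408 + 21489) = (60*3 + 1/13) - 1*28897 = (180 + 1/13) - 28897 = 2341/13 - 28897 = -373320/13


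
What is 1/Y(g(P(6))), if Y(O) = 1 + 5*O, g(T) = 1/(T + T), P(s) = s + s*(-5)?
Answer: 48/43 ≈ 1.1163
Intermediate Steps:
P(s) = -4*s (P(s) = s - 5*s = -4*s)
g(T) = 1/(2*T)
1/Y(g(P(6))) = 1/(1 + 5*(1/(2*((-4*6))))) = 1/(1 + 5*((½)/(-24))) = 1/(1 + 5*((½)*(-1/24))) = 1/(1 + 5*(-1/48)) = 1/(1 - 5/48) = 1/(43/48) = 48/43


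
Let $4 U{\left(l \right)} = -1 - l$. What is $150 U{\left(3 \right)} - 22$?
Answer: $-172$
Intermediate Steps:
$U{\left(l \right)} = - \frac{1}{4} - \frac{l}{4}$ ($U{\left(l \right)} = \frac{-1 - l}{4} = - \frac{1}{4} - \frac{l}{4}$)
$150 U{\left(3 \right)} - 22 = 150 \left(- \frac{1}{4} - \frac{3}{4}\right) - 22 = 150 \left(-1\right) - 22 = -150 - 22 = -172$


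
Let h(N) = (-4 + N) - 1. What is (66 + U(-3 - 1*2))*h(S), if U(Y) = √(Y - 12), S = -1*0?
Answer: -330 - 5*I*√17 ≈ -330.0 - 20.616*I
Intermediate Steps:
S = 0
h(N) = -5 + N
U(Y) = √(-12 + Y)
(66 + U(-3 - 1*2))*h(S) = (66 + √(-12 + (-3 - 1*2)))*(-5 + 0) = (66 + √(-12 + (-3 - 2)))*(-5) = (66 + √(-12 - 5))*(-5) = (66 + √(-17))*(-5) = (66 + I*√17)*(-5) = -330 - 5*I*√17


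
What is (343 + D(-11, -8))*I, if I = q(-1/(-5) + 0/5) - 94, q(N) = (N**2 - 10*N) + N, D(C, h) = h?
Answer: -160398/5 ≈ -32080.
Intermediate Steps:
q(N) = N**2 - 9*N
I = -2394/25 (I = (-1/(-5) + 0/5)*(-9 + (-1/(-5) + 0/5)) - 94 = (-1*(-1/5) + 0*(1/5))*(-9 + (-1*(-1/5) + 0*(1/5))) - 94 = (1/5 + 0)*(-9 + (1/5 + 0)) - 94 = (-9 + 1/5)/5 - 94 = (1/5)*(-44/5) - 94 = -44/25 - 94 = -2394/25 ≈ -95.760)
(343 + D(-11, -8))*I = (343 - 8)*(-2394/25) = 335*(-2394/25) = -160398/5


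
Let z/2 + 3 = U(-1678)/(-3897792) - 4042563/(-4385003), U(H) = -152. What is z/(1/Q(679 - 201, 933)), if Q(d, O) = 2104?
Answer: -333613176195646/38151405387 ≈ -8744.5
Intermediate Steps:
z = -634245582121/152605621548 (z = -6 + 2*(-152/(-3897792) - 4042563/(-4385003)) = -6 + 2*(-152*(-1/3897792) - 4042563*(-1/4385003)) = -6 + 2*(19/487224 + 577509/626429) = -6 + 2*(281388147167/305211243096) = -6 + 281388147167/152605621548 = -634245582121/152605621548 ≈ -4.1561)
z/(1/Q(679 - 201, 933)) = -634245582121/(152605621548*(1/2104)) = -634245582121/(152605621548*1/2104) = -634245582121/152605621548*2104 = -333613176195646/38151405387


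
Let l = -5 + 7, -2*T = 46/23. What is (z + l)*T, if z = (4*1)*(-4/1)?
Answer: 14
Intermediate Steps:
T = -1 (T = -23/23 = -½*2 = -1)
z = -16 (z = 4*(-4*1) = 4*(-4) = -16)
l = 2
(z + l)*T = (-16 + 2)*(-1) = -14*(-1) = 14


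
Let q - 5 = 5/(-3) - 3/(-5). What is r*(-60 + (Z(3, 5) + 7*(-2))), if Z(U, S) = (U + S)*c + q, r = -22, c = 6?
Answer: 7282/15 ≈ 485.47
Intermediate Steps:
q = 59/15 (q = 5 + (5/(-3) - 3/(-5)) = 5 + (5*(-⅓) - 3*(-⅕)) = 5 + (-5/3 + ⅗) = 5 - 16/15 = 59/15 ≈ 3.9333)
Z(U, S) = 59/15 + 6*S + 6*U (Z(U, S) = (U + S)*6 + 59/15 = (S + U)*6 + 59/15 = (6*S + 6*U) + 59/15 = 59/15 + 6*S + 6*U)
r*(-60 + (Z(3, 5) + 7*(-2))) = -22*(-60 + ((59/15 + 6*5 + 6*3) + 7*(-2))) = -22*(-60 + ((59/15 + 30 + 18) - 14)) = -22*(-60 + (779/15 - 14)) = -22*(-60 + 569/15) = -22*(-331/15) = 7282/15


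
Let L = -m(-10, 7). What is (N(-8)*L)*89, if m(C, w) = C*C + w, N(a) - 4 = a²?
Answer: -647564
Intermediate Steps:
N(a) = 4 + a²
m(C, w) = w + C² (m(C, w) = C² + w = w + C²)
L = -107 (L = -(7 + (-10)²) = -(7 + 100) = -1*107 = -107)
(N(-8)*L)*89 = ((4 + (-8)²)*(-107))*89 = ((4 + 64)*(-107))*89 = (68*(-107))*89 = -7276*89 = -647564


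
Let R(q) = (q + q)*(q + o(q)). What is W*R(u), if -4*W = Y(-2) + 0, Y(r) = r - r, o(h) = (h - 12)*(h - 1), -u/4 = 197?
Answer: 0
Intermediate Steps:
u = -788 (u = -4*197 = -788)
o(h) = (-1 + h)*(-12 + h) (o(h) = (-12 + h)*(-1 + h) = (-1 + h)*(-12 + h))
R(q) = 2*q*(12 + q² - 12*q) (R(q) = (q + q)*(q + (12 + q² - 13*q)) = (2*q)*(12 + q² - 12*q) = 2*q*(12 + q² - 12*q))
Y(r) = 0
W = 0 (W = -(0 + 0)/4 = -¼*0 = 0)
W*R(u) = 0*(2*(-788)*(12 + (-788)² - 12*(-788))) = 0*(2*(-788)*(12 + 620944 + 9456)) = 0*(2*(-788)*630412) = 0*(-993529312) = 0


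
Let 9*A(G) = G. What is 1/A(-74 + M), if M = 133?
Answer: 9/59 ≈ 0.15254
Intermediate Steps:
A(G) = G/9
1/A(-74 + M) = 1/((-74 + 133)/9) = 1/((⅑)*59) = 1/(59/9) = 9/59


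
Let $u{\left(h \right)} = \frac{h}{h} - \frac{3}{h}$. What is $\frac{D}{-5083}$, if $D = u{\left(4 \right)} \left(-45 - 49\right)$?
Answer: $\frac{47}{10166} \approx 0.0046233$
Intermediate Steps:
$u{\left(h \right)} = 1 - \frac{3}{h}$
$D = - \frac{47}{2}$ ($D = \frac{-3 + 4}{4} \left(-45 - 49\right) = \frac{1}{4} \cdot 1 \left(-94\right) = \frac{1}{4} \left(-94\right) = - \frac{47}{2} \approx -23.5$)
$\frac{D}{-5083} = - \frac{47}{2 \left(-5083\right)} = \left(- \frac{47}{2}\right) \left(- \frac{1}{5083}\right) = \frac{47}{10166}$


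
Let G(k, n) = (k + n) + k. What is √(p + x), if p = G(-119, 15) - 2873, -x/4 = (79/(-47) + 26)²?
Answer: 6*I*√335135/47 ≈ 73.903*I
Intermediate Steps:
x = -5225796/2209 (x = -4*(79/(-47) + 26)² = -4*(79*(-1/47) + 26)² = -4*(-79/47 + 26)² = -4*(1143/47)² = -4*1306449/2209 = -5225796/2209 ≈ -2365.7)
G(k, n) = n + 2*k
p = -3096 (p = (15 + 2*(-119)) - 2873 = (15 - 238) - 2873 = -223 - 2873 = -3096)
√(p + x) = √(-3096 - 5225796/2209) = √(-12064860/2209) = 6*I*√335135/47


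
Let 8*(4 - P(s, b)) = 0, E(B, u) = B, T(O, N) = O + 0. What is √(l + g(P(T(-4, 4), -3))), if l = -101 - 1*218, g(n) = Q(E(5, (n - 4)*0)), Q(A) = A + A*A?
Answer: 17*I ≈ 17.0*I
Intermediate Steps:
T(O, N) = O
P(s, b) = 4 (P(s, b) = 4 - ⅛*0 = 4 + 0 = 4)
Q(A) = A + A²
g(n) = 30 (g(n) = 5*(1 + 5) = 5*6 = 30)
l = -319 (l = -101 - 218 = -319)
√(l + g(P(T(-4, 4), -3))) = √(-319 + 30) = √(-289) = 17*I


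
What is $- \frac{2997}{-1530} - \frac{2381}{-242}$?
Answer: $\frac{121339}{10285} \approx 11.798$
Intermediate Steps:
$- \frac{2997}{-1530} - \frac{2381}{-242} = \left(-2997\right) \left(- \frac{1}{1530}\right) - - \frac{2381}{242} = \frac{333}{170} + \frac{2381}{242} = \frac{121339}{10285}$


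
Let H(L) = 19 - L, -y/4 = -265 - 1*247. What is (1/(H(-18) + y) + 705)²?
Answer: 2160682445476/4347225 ≈ 4.9703e+5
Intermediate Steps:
y = 2048 (y = -4*(-265 - 1*247) = -4*(-265 - 247) = -4*(-512) = 2048)
(1/(H(-18) + y) + 705)² = (1/((19 - 1*(-18)) + 2048) + 705)² = (1/((19 + 18) + 2048) + 705)² = (1/(37 + 2048) + 705)² = (1/2085 + 705)² = (1469926/2085)² = 2160682445476/4347225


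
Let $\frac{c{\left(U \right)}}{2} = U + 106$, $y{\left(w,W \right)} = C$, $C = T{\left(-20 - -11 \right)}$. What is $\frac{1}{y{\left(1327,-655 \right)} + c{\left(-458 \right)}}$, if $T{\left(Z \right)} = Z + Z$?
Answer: $- \frac{1}{722} \approx -0.001385$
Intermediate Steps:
$T{\left(Z \right)} = 2 Z$
$C = -18$ ($C = 2 \left(-20 - -11\right) = 2 \left(-20 + 11\right) = 2 \left(-9\right) = -18$)
$y{\left(w,W \right)} = -18$
$c{\left(U \right)} = 212 + 2 U$ ($c{\left(U \right)} = 2 \left(U + 106\right) = 2 \left(106 + U\right) = 212 + 2 U$)
$\frac{1}{y{\left(1327,-655 \right)} + c{\left(-458 \right)}} = \frac{1}{-18 + \left(212 + 2 \left(-458\right)\right)} = \frac{1}{-18 + \left(212 - 916\right)} = \frac{1}{-18 - 704} = \frac{1}{-722} = - \frac{1}{722}$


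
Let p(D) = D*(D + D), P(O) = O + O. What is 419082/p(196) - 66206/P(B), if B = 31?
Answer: -1265189077/1190896 ≈ -1062.4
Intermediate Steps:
P(O) = 2*O
p(D) = 2*D² (p(D) = D*(2*D) = 2*D²)
419082/p(196) - 66206/P(B) = 419082/((2*196²)) - 66206/(2*31) = 419082/((2*38416)) - 66206/62 = 419082/76832 - 66206*1/62 = 419082*(1/76832) - 33103/31 = 209541/38416 - 33103/31 = -1265189077/1190896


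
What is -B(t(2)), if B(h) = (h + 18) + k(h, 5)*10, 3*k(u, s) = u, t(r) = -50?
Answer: 596/3 ≈ 198.67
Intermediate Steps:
k(u, s) = u/3
B(h) = 18 + 13*h/3 (B(h) = (h + 18) + (h/3)*10 = (18 + h) + 10*h/3 = 18 + 13*h/3)
-B(t(2)) = -(18 + (13/3)*(-50)) = -(18 - 650/3) = -1*(-596/3) = 596/3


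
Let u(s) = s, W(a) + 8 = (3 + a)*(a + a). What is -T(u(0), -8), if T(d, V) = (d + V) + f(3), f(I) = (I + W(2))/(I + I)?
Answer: 11/2 ≈ 5.5000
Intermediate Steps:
W(a) = -8 + 2*a*(3 + a) (W(a) = -8 + (3 + a)*(a + a) = -8 + (3 + a)*(2*a) = -8 + 2*a*(3 + a))
f(I) = (12 + I)/(2*I) (f(I) = (I + (-8 + 2*2² + 6*2))/(I + I) = (I + (-8 + 2*4 + 12))/((2*I)) = (I + (-8 + 8 + 12))*(1/(2*I)) = (I + 12)*(1/(2*I)) = (12 + I)*(1/(2*I)) = (12 + I)/(2*I))
T(d, V) = 5/2 + V + d (T(d, V) = (d + V) + (½)*(12 + 3)/3 = (V + d) + (½)*(⅓)*15 = (V + d) + 5/2 = 5/2 + V + d)
-T(u(0), -8) = -(5/2 - 8 + 0) = -1*(-11/2) = 11/2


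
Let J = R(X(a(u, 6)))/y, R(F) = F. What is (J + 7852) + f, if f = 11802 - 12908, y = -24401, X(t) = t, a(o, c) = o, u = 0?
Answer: 6746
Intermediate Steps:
J = 0 (J = 0/(-24401) = 0*(-1/24401) = 0)
f = -1106
(J + 7852) + f = (0 + 7852) - 1106 = 7852 - 1106 = 6746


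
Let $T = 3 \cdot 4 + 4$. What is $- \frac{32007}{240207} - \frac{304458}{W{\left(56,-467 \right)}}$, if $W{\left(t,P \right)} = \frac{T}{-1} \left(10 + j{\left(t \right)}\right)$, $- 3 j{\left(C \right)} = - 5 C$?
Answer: $\frac{36540012283}{198571120} \approx 184.01$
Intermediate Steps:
$j{\left(C \right)} = \frac{5 C}{3}$ ($j{\left(C \right)} = - \frac{\left(-5\right) C}{3} = \frac{5 C}{3}$)
$T = 16$ ($T = 12 + 4 = 16$)
$W{\left(t,P \right)} = -160 - \frac{80 t}{3}$ ($W{\left(t,P \right)} = \frac{16}{-1} \left(10 + \frac{5 t}{3}\right) = 16 \left(-1\right) \left(10 + \frac{5 t}{3}\right) = - 16 \left(10 + \frac{5 t}{3}\right) = -160 - \frac{80 t}{3}$)
$- \frac{32007}{240207} - \frac{304458}{W{\left(56,-467 \right)}} = - \frac{32007}{240207} - \frac{304458}{-160 - \frac{4480}{3}} = \left(-32007\right) \frac{1}{240207} - \frac{304458}{-160 - \frac{4480}{3}} = - \frac{10669}{80069} - \frac{304458}{- \frac{4960}{3}} = - \frac{10669}{80069} - - \frac{456687}{2480} = - \frac{10669}{80069} + \frac{456687}{2480} = \frac{36540012283}{198571120}$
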